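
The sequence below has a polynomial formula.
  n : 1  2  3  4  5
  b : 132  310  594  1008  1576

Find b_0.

36

Δ: 178, 284, 414, 568
Δ²: 106, 130, 154
Δ³: 24, 24
The third differences are constant at 24.
Work back: 106 − 24 = 82;  178 − 82 = 96;  132 − 96 = 36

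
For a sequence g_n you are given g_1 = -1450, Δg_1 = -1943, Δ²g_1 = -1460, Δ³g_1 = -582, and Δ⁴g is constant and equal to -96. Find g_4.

Build the table forward from the leading diagonal:
D4: -96  -96  -96  -96
D3: -582  -678  -774  -870
D2: -1460  -2042  -2720  -3494
D1: -1943  -3403  -5445  -8165
g: -1450  -3393  -6796  -12241

-12241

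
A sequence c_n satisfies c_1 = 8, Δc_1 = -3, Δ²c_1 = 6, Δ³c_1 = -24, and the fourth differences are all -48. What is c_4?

-7

Build the table forward from the leading diagonal:
Fourth differences: -48, -48, -48, -48
Third differences: -24, -72, -120, -168
Second differences: 6, -18, -90, -210
First differences: -3, 3, -15, -105
c: 8, 5, 8, -7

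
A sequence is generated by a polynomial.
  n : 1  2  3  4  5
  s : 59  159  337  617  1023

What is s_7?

First differences: 100, 178, 280, 406
Second differences: 78, 102, 126
Third differences: 24, 24
The third differences are constant (24).
126 + 24 = 150;  406 + 150 = 556;  1023 + 556 = 1579
150 + 24 = 174;  556 + 174 = 730;  1579 + 730 = 2309

2309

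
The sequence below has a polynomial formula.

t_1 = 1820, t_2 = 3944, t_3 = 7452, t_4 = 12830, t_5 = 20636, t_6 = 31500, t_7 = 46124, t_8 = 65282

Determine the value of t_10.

First differences: 2124, 3508, 5378, 7806, 10864, 14624, 19158
Second differences: 1384, 1870, 2428, 3058, 3760, 4534
Third differences: 486, 558, 630, 702, 774
Fourth differences: 72, 72, 72, 72
The fourth differences are constant (72).
774 + 72 = 846;  4534 + 846 = 5380;  19158 + 5380 = 24538;  65282 + 24538 = 89820
846 + 72 = 918;  5380 + 918 = 6298;  24538 + 6298 = 30836;  89820 + 30836 = 120656

120656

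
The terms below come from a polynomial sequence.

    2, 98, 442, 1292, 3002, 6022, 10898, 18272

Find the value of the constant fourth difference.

Δ: 96, 344, 850, 1710, 3020, 4876, 7374
Δ²: 248, 506, 860, 1310, 1856, 2498
Δ³: 258, 354, 450, 546, 642
Δ⁴: 96, 96, 96, 96

96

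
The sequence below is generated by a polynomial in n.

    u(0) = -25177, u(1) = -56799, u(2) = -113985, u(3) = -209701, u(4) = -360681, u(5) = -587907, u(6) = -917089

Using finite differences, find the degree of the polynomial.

-31622, -57186, -95716, -150980, -227226, -329182
-25564, -38530, -55264, -76246, -101956
-12966, -16734, -20982, -25710
-3768, -4248, -4728
-480, -480
The fifth differences are constant, so the polynomial has degree 5.

5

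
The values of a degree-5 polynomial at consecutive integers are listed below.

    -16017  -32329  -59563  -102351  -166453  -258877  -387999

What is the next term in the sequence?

-563683

-16312 , -27234 , -42788 , -64102 , -92424 , -129122
-10922 , -15554 , -21314 , -28322 , -36698
-4632 , -5760 , -7008 , -8376
-1128 , -1248 , -1368
-120 , -120
The fifth differences are constant (-120).
-1368 − 120 = -1488;  -8376 − 1488 = -9864;  -36698 − 9864 = -46562;  -129122 − 46562 = -175684;  -387999 − 175684 = -563683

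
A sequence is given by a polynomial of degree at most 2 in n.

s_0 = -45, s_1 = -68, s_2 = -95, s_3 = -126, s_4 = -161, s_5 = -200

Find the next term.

D1: -23, -27, -31, -35, -39
D2: -4, -4, -4, -4
Second differences constant at -4.
-39 − 4 = -43;  -200 − 43 = -243

-243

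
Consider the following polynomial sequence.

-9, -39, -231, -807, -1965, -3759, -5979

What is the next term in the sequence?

-8031

First differences: -30, -192, -576, -1158, -1794, -2220
Second differences: -162, -384, -582, -636, -426
Third differences: -222, -198, -54, 210
Fourth differences: 24, 144, 264
Fifth differences: 120, 120
The fifth differences are constant (120).
264 + 120 = 384;  210 + 384 = 594;  -426 + 594 = 168;  -2220 + 168 = -2052;  -5979 − 2052 = -8031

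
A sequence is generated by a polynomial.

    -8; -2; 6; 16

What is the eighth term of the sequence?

76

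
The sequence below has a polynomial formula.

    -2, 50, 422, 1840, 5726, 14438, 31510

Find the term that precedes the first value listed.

First differences: 52  372  1418  3886  8712  17072
Second differences: 320  1046  2468  4826  8360
Third differences: 726  1422  2358  3534
Fourth differences: 696  936  1176
Fifth differences: 240  240
The fifth differences are constant at 240.
Work back: 696 − 240 = 456;  726 − 456 = 270;  320 − 270 = 50;  52 − 50 = 2;  -2 − 2 = -4

-4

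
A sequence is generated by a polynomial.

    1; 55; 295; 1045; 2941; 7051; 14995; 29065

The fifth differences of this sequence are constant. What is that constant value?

120

First differences: 54, 240, 750, 1896, 4110, 7944, 14070
Second differences: 186, 510, 1146, 2214, 3834, 6126
Third differences: 324, 636, 1068, 1620, 2292
Fourth differences: 312, 432, 552, 672
Fifth differences: 120, 120, 120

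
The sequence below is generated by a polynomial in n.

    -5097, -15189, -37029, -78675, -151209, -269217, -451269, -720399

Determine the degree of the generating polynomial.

5

Δ: -10092, -21840, -41646, -72534, -118008, -182052, -269130
Δ²: -11748, -19806, -30888, -45474, -64044, -87078
Δ³: -8058, -11082, -14586, -18570, -23034
Δ⁴: -3024, -3504, -3984, -4464
Δ⁵: -480, -480, -480
The fifth differences are constant, so the polynomial has degree 5.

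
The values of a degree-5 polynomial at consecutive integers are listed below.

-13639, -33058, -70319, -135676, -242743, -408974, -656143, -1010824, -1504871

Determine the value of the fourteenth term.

-19419 , -37261 , -65357 , -107067 , -166231 , -247169 , -354681 , -494047
-17842 , -28096 , -41710 , -59164 , -80938 , -107512 , -139366
-10254 , -13614 , -17454 , -21774 , -26574 , -31854
-3360 , -3840 , -4320 , -4800 , -5280
-480 , -480 , -480 , -480
Constant fifth difference = -480, so extend:
-5280 − 480 = -5760;  -31854 − 5760 = -37614;  -139366 − 37614 = -176980;  -494047 − 176980 = -671027;  -1504871 − 671027 = -2175898
-5760 − 480 = -6240;  -37614 − 6240 = -43854;  -176980 − 43854 = -220834;  -671027 − 220834 = -891861;  -2175898 − 891861 = -3067759
-6240 − 480 = -6720;  -43854 − 6720 = -50574;  -220834 − 50574 = -271408;  -891861 − 271408 = -1163269;  -3067759 − 1163269 = -4231028
-6720 − 480 = -7200;  -50574 − 7200 = -57774;  -271408 − 57774 = -329182;  -1163269 − 329182 = -1492451;  -4231028 − 1492451 = -5723479
-7200 − 480 = -7680;  -57774 − 7680 = -65454;  -329182 − 65454 = -394636;  -1492451 − 394636 = -1887087;  -5723479 − 1887087 = -7610566

-7610566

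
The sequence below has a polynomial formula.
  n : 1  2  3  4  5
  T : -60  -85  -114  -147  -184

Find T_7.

-25, -29, -33, -37
-4, -4, -4
The second differences are constant (-4).
-37 − 4 = -41;  -184 − 41 = -225
-41 − 4 = -45;  -225 − 45 = -270

-270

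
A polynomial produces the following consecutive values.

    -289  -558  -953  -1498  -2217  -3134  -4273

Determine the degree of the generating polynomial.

3

First differences: -269, -395, -545, -719, -917, -1139
Second differences: -126, -150, -174, -198, -222
Third differences: -24, -24, -24, -24
The third differences are constant, so the polynomial has degree 3.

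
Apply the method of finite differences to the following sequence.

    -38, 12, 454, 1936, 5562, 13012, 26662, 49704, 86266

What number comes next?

141532

First differences: 50, 442, 1482, 3626, 7450, 13650, 23042, 36562
Second differences: 392, 1040, 2144, 3824, 6200, 9392, 13520
Third differences: 648, 1104, 1680, 2376, 3192, 4128
Fourth differences: 456, 576, 696, 816, 936
Fifth differences: 120, 120, 120, 120
Fifth differences constant at 120.
936 + 120 = 1056;  4128 + 1056 = 5184;  13520 + 5184 = 18704;  36562 + 18704 = 55266;  86266 + 55266 = 141532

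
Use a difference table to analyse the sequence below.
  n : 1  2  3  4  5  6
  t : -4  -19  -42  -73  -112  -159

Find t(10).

-15  -23  -31  -39  -47
-8  -8  -8  -8
Constant second difference = -8, so extend:
-47 − 8 = -55;  -159 − 55 = -214
-55 − 8 = -63;  -214 − 63 = -277
-63 − 8 = -71;  -277 − 71 = -348
-71 − 8 = -79;  -348 − 79 = -427

-427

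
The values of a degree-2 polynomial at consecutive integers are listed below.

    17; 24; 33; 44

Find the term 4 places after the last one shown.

7  9  11
2  2
The second differences are constant (2).
11 + 2 = 13;  44 + 13 = 57
13 + 2 = 15;  57 + 15 = 72
15 + 2 = 17;  72 + 17 = 89
17 + 2 = 19;  89 + 19 = 108

108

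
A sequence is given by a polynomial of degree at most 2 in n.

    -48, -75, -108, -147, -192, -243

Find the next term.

-300

Δ: -27, -33, -39, -45, -51
Δ²: -6, -6, -6, -6
The second differences are constant (-6).
-51 − 6 = -57;  -243 − 57 = -300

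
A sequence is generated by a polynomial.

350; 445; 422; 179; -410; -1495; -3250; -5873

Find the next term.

-9586

Δ: 95 , -23 , -243 , -589 , -1085 , -1755 , -2623
Δ²: -118 , -220 , -346 , -496 , -670 , -868
Δ³: -102 , -126 , -150 , -174 , -198
Δ⁴: -24 , -24 , -24 , -24
Constant fourth difference = -24, so extend:
-198 − 24 = -222;  -868 − 222 = -1090;  -2623 − 1090 = -3713;  -5873 − 3713 = -9586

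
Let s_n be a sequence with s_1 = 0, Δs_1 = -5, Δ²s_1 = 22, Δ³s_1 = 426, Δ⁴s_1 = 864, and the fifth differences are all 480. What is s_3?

12

Build the table forward from the leading diagonal:
Δ⁵: 480, 480, 480
Δ⁴: 864, 1344, 1824
Δ³: 426, 1290, 2634
Δ²: 22, 448, 1738
Δ: -5, 17, 465
s: 0, -5, 12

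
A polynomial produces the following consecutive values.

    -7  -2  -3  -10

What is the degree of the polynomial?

5, -1, -7
-6, -6
The second differences are constant, so the polynomial has degree 2.

2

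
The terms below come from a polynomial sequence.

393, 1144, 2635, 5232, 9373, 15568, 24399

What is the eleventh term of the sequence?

First differences: 751  1491  2597  4141  6195  8831
Second differences: 740  1106  1544  2054  2636
Third differences: 366  438  510  582
Fourth differences: 72  72  72
Constant fourth difference = 72, so extend:
582 + 72 = 654;  2636 + 654 = 3290;  8831 + 3290 = 12121;  24399 + 12121 = 36520
654 + 72 = 726;  3290 + 726 = 4016;  12121 + 4016 = 16137;  36520 + 16137 = 52657
726 + 72 = 798;  4016 + 798 = 4814;  16137 + 4814 = 20951;  52657 + 20951 = 73608
798 + 72 = 870;  4814 + 870 = 5684;  20951 + 5684 = 26635;  73608 + 26635 = 100243

100243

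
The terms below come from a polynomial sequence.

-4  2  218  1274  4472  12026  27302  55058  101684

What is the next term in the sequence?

D1: 6  216  1056  3198  7554  15276  27756  46626
D2: 210  840  2142  4356  7722  12480  18870
D3: 630  1302  2214  3366  4758  6390
D4: 672  912  1152  1392  1632
D5: 240  240  240  240
Constant fifth difference = 240, so extend:
1632 + 240 = 1872;  6390 + 1872 = 8262;  18870 + 8262 = 27132;  46626 + 27132 = 73758;  101684 + 73758 = 175442

175442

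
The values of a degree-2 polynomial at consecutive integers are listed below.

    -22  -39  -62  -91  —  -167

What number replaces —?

-126

Using the first 4 terms:
D1: -17, -23, -29
D2: -6, -6
Constant second difference = -6.
Extend forward: -29 − 6 = -35;  -91 − 35 = -126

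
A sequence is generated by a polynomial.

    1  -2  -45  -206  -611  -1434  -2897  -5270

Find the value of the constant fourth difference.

Δ: -3, -43, -161, -405, -823, -1463, -2373
Δ²: -40, -118, -244, -418, -640, -910
Δ³: -78, -126, -174, -222, -270
Δ⁴: -48, -48, -48, -48

-48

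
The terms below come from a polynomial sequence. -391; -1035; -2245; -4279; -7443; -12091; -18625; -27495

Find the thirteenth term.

First differences: -644 , -1210 , -2034 , -3164 , -4648 , -6534 , -8870
Second differences: -566 , -824 , -1130 , -1484 , -1886 , -2336
Third differences: -258 , -306 , -354 , -402 , -450
Fourth differences: -48 , -48 , -48 , -48
The fourth differences are constant (-48).
-450 − 48 = -498;  -2336 − 498 = -2834;  -8870 − 2834 = -11704;  -27495 − 11704 = -39199
-498 − 48 = -546;  -2834 − 546 = -3380;  -11704 − 3380 = -15084;  -39199 − 15084 = -54283
-546 − 48 = -594;  -3380 − 594 = -3974;  -15084 − 3974 = -19058;  -54283 − 19058 = -73341
-594 − 48 = -642;  -3974 − 642 = -4616;  -19058 − 4616 = -23674;  -73341 − 23674 = -97015
-642 − 48 = -690;  -4616 − 690 = -5306;  -23674 − 5306 = -28980;  -97015 − 28980 = -125995

-125995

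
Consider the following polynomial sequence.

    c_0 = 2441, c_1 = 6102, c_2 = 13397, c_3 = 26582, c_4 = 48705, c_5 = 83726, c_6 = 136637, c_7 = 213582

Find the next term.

321977

3661  7295  13185  22123  35021  52911  76945
3634  5890  8938  12898  17890  24034
2256  3048  3960  4992  6144
792  912  1032  1152
120  120  120
Constant fifth difference = 120, so extend:
1152 + 120 = 1272;  6144 + 1272 = 7416;  24034 + 7416 = 31450;  76945 + 31450 = 108395;  213582 + 108395 = 321977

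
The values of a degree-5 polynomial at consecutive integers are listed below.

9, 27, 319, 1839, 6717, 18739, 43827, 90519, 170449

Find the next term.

First differences: 18, 292, 1520, 4878, 12022, 25088, 46692, 79930
Second differences: 274, 1228, 3358, 7144, 13066, 21604, 33238
Third differences: 954, 2130, 3786, 5922, 8538, 11634
Fourth differences: 1176, 1656, 2136, 2616, 3096
Fifth differences: 480, 480, 480, 480
Fifth differences constant at 480.
3096 + 480 = 3576;  11634 + 3576 = 15210;  33238 + 15210 = 48448;  79930 + 48448 = 128378;  170449 + 128378 = 298827

298827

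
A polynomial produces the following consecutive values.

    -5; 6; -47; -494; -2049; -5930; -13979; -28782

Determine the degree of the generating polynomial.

5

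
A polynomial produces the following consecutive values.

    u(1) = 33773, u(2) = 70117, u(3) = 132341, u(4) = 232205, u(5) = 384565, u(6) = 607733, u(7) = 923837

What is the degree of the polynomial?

5

36344, 62224, 99864, 152360, 223168, 316104
25880, 37640, 52496, 70808, 92936
11760, 14856, 18312, 22128
3096, 3456, 3816
360, 360
The fifth differences are constant, so the polynomial has degree 5.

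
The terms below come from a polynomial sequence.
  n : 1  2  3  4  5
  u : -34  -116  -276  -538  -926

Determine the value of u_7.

-82  -160  -262  -388
-78  -102  -126
-24  -24
Third differences constant at -24.
-126 − 24 = -150;  -388 − 150 = -538;  -926 − 538 = -1464
-150 − 24 = -174;  -538 − 174 = -712;  -1464 − 712 = -2176

-2176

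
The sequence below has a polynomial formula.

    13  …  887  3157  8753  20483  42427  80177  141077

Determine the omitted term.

167

Using the last 7 terms:
Δ: 2270  5596  11730  21944  37750  60900
Δ²: 3326  6134  10214  15806  23150
Δ³: 2808  4080  5592  7344
Δ⁴: 1272  1512  1752
Δ⁵: 240  240
Constant fifth difference = 240.
Extend backward: 1272 − 240 = 1032;  2808 − 1032 = 1776;  3326 − 1776 = 1550;  2270 − 1550 = 720;  887 − 720 = 167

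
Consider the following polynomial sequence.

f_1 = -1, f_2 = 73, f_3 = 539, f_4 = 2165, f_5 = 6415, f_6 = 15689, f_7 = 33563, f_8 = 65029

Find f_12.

489653

D1: 74 , 466 , 1626 , 4250 , 9274 , 17874 , 31466
D2: 392 , 1160 , 2624 , 5024 , 8600 , 13592
D3: 768 , 1464 , 2400 , 3576 , 4992
D4: 696 , 936 , 1176 , 1416
D5: 240 , 240 , 240
The fifth differences are constant (240).
1416 + 240 = 1656;  4992 + 1656 = 6648;  13592 + 6648 = 20240;  31466 + 20240 = 51706;  65029 + 51706 = 116735
1656 + 240 = 1896;  6648 + 1896 = 8544;  20240 + 8544 = 28784;  51706 + 28784 = 80490;  116735 + 80490 = 197225
1896 + 240 = 2136;  8544 + 2136 = 10680;  28784 + 10680 = 39464;  80490 + 39464 = 119954;  197225 + 119954 = 317179
2136 + 240 = 2376;  10680 + 2376 = 13056;  39464 + 13056 = 52520;  119954 + 52520 = 172474;  317179 + 172474 = 489653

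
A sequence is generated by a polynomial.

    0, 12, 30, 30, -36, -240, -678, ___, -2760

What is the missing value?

Using the first 7 terms:
First differences: 12, 18, 0, -66, -204, -438
Second differences: 6, -18, -66, -138, -234
Third differences: -24, -48, -72, -96
Fourth differences: -24, -24, -24
Constant fourth difference = -24.
Extend forward: -96 − 24 = -120;  -234 − 120 = -354;  -438 − 354 = -792;  -678 − 792 = -1470

-1470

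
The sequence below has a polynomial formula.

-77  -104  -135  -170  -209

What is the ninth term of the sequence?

Δ: -27, -31, -35, -39
Δ²: -4, -4, -4
Second differences constant at -4.
-39 − 4 = -43;  -209 − 43 = -252
-43 − 4 = -47;  -252 − 47 = -299
-47 − 4 = -51;  -299 − 51 = -350
-51 − 4 = -55;  -350 − 55 = -405

-405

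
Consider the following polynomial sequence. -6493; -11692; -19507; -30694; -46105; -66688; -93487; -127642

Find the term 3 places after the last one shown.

-287083

-5199 , -7815 , -11187 , -15411 , -20583 , -26799 , -34155
-2616 , -3372 , -4224 , -5172 , -6216 , -7356
-756 , -852 , -948 , -1044 , -1140
-96 , -96 , -96 , -96
Fourth differences constant at -96.
-1140 − 96 = -1236;  -7356 − 1236 = -8592;  -34155 − 8592 = -42747;  -127642 − 42747 = -170389
-1236 − 96 = -1332;  -8592 − 1332 = -9924;  -42747 − 9924 = -52671;  -170389 − 52671 = -223060
-1332 − 96 = -1428;  -9924 − 1428 = -11352;  -52671 − 11352 = -64023;  -223060 − 64023 = -287083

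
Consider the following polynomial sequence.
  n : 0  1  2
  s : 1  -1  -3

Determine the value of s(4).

-7

Δ: -2, -2
The first differences are constant (-2).
-3 − 2 = -5
-5 − 2 = -7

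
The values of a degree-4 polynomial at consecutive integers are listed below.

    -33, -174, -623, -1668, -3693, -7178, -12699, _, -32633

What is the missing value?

Using the first 7 terms:
First differences: -141, -449, -1045, -2025, -3485, -5521
Second differences: -308, -596, -980, -1460, -2036
Third differences: -288, -384, -480, -576
Fourth differences: -96, -96, -96
Constant fourth difference = -96.
Extend forward: -576 − 96 = -672;  -2036 − 672 = -2708;  -5521 − 2708 = -8229;  -12699 − 8229 = -20928

-20928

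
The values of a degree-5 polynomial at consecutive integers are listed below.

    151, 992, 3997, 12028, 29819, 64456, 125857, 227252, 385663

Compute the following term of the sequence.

622384

841  3005  8031  17791  34637  61401  101395  158411
2164  5026  9760  16846  26764  39994  57016
2862  4734  7086  9918  13230  17022
1872  2352  2832  3312  3792
480  480  480  480
The fifth differences are constant (480).
3792 + 480 = 4272;  17022 + 4272 = 21294;  57016 + 21294 = 78310;  158411 + 78310 = 236721;  385663 + 236721 = 622384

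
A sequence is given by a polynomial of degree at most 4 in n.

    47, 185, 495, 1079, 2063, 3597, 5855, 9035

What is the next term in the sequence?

Δ: 138 , 310 , 584 , 984 , 1534 , 2258 , 3180
Δ²: 172 , 274 , 400 , 550 , 724 , 922
Δ³: 102 , 126 , 150 , 174 , 198
Δ⁴: 24 , 24 , 24 , 24
Fourth differences constant at 24.
198 + 24 = 222;  922 + 222 = 1144;  3180 + 1144 = 4324;  9035 + 4324 = 13359

13359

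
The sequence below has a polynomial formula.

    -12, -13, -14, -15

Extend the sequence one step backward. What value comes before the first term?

First differences: -1, -1, -1
The first differences are constant at -1.
Work back: -12 + 1 = -11

-11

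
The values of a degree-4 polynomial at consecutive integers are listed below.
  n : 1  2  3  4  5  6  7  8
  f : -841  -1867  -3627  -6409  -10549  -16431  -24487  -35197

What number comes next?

D1: -1026  -1760  -2782  -4140  -5882  -8056  -10710
D2: -734  -1022  -1358  -1742  -2174  -2654
D3: -288  -336  -384  -432  -480
D4: -48  -48  -48  -48
The fourth differences are constant (-48).
-480 − 48 = -528;  -2654 − 528 = -3182;  -10710 − 3182 = -13892;  -35197 − 13892 = -49089

-49089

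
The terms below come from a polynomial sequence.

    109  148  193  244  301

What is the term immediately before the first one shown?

76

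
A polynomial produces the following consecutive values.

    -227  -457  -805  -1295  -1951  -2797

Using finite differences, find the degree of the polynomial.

D1: -230, -348, -490, -656, -846
D2: -118, -142, -166, -190
D3: -24, -24, -24
The third differences are constant, so the polynomial has degree 3.

3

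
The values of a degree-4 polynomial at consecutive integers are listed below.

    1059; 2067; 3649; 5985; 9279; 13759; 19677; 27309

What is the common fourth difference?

24

D1: 1008, 1582, 2336, 3294, 4480, 5918, 7632
D2: 574, 754, 958, 1186, 1438, 1714
D3: 180, 204, 228, 252, 276
D4: 24, 24, 24, 24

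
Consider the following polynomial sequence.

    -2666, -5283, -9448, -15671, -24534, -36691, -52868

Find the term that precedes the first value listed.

-2617, -4165, -6223, -8863, -12157, -16177
-1548, -2058, -2640, -3294, -4020
-510, -582, -654, -726
-72, -72, -72
The fourth differences are constant at -72.
Work back: -510 + 72 = -438;  -1548 + 438 = -1110;  -2617 + 1110 = -1507;  -2666 + 1507 = -1159

-1159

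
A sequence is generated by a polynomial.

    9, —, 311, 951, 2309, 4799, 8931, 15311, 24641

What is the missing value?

Using the last 7 terms:
D1: 640, 1358, 2490, 4132, 6380, 9330
D2: 718, 1132, 1642, 2248, 2950
D3: 414, 510, 606, 702
D4: 96, 96, 96
Constant fourth difference = 96.
Extend backward: 414 − 96 = 318;  718 − 318 = 400;  640 − 400 = 240;  311 − 240 = 71

71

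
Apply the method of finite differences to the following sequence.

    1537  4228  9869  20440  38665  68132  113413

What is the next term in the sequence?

First differences: 2691  5641  10571  18225  29467  45281
Second differences: 2950  4930  7654  11242  15814
Third differences: 1980  2724  3588  4572
Fourth differences: 744  864  984
Fifth differences: 120  120
Constant fifth difference = 120, so extend:
984 + 120 = 1104;  4572 + 1104 = 5676;  15814 + 5676 = 21490;  45281 + 21490 = 66771;  113413 + 66771 = 180184

180184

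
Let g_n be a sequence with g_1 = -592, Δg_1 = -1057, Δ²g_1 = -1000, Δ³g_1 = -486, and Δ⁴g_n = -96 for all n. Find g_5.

Build the table forward from the leading diagonal:
D4: -96, -96, -96, -96, -96
D3: -486, -582, -678, -774, -870
D2: -1000, -1486, -2068, -2746, -3520
D1: -1057, -2057, -3543, -5611, -8357
g: -592, -1649, -3706, -7249, -12860

-12860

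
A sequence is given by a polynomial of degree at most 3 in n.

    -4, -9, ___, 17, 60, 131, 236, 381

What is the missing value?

-4

Using the last 5 terms:
Δ: 43, 71, 105, 145
Δ²: 28, 34, 40
Δ³: 6, 6
Constant third difference = 6.
Extend backward: 28 − 6 = 22;  43 − 22 = 21;  17 − 21 = -4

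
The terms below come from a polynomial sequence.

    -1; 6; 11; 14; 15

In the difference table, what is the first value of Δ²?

First differences: 7, 5, 3, 1
Second differences: -2, -2, -2

-2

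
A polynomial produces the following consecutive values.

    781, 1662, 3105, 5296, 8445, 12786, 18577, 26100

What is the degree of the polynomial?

4

881, 1443, 2191, 3149, 4341, 5791, 7523
562, 748, 958, 1192, 1450, 1732
186, 210, 234, 258, 282
24, 24, 24, 24
The fourth differences are constant, so the polynomial has degree 4.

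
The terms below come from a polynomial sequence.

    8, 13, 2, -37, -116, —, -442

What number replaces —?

Using the first 5 terms:
Δ: 5  -11  -39  -79
Δ²: -16  -28  -40
Δ³: -12  -12
Constant third difference = -12.
Extend forward: -40 − 12 = -52;  -79 − 52 = -131;  -116 − 131 = -247

-247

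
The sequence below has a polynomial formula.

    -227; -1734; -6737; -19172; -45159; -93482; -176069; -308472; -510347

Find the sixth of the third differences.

-19656

First differences: -1507, -5003, -12435, -25987, -48323, -82587, -132403, -201875
Second differences: -3496, -7432, -13552, -22336, -34264, -49816, -69472
Third differences: -3936, -6120, -8784, -11928, -15552, -19656
Fourth differences: -2184, -2664, -3144, -3624, -4104
Fifth differences: -480, -480, -480, -480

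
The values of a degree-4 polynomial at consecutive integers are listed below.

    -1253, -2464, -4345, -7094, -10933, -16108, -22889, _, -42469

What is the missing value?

Using the first 7 terms:
-1211, -1881, -2749, -3839, -5175, -6781
-670, -868, -1090, -1336, -1606
-198, -222, -246, -270
-24, -24, -24
Constant fourth difference = -24.
Extend forward: -270 − 24 = -294;  -1606 − 294 = -1900;  -6781 − 1900 = -8681;  -22889 − 8681 = -31570

-31570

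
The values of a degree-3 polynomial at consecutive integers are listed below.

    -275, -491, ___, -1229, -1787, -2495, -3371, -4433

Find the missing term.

Using the last 5 terms:
First differences: -558  -708  -876  -1062
Second differences: -150  -168  -186
Third differences: -18  -18
Constant third difference = -18.
Extend backward: -150 + 18 = -132;  -558 + 132 = -426;  -1229 + 426 = -803

-803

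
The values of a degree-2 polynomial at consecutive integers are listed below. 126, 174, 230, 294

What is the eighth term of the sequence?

630

Δ: 48, 56, 64
Δ²: 8, 8
The second differences are constant (8).
64 + 8 = 72;  294 + 72 = 366
72 + 8 = 80;  366 + 80 = 446
80 + 8 = 88;  446 + 88 = 534
88 + 8 = 96;  534 + 96 = 630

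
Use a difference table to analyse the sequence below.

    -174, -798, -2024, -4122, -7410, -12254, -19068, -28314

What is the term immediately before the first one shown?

70

Δ: -624, -1226, -2098, -3288, -4844, -6814, -9246
Δ²: -602, -872, -1190, -1556, -1970, -2432
Δ³: -270, -318, -366, -414, -462
Δ⁴: -48, -48, -48, -48
The fourth differences are constant at -48.
Work back: -270 + 48 = -222;  -602 + 222 = -380;  -624 + 380 = -244;  -174 + 244 = 70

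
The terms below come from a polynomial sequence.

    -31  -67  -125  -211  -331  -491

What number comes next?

First differences: -36, -58, -86, -120, -160
Second differences: -22, -28, -34, -40
Third differences: -6, -6, -6
Third differences constant at -6.
-40 − 6 = -46;  -160 − 46 = -206;  -491 − 206 = -697

-697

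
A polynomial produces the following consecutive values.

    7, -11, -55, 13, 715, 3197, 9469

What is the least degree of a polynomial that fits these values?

Δ: -18, -44, 68, 702, 2482, 6272
Δ²: -26, 112, 634, 1780, 3790
Δ³: 138, 522, 1146, 2010
Δ⁴: 384, 624, 864
Δ⁵: 240, 240
The fifth differences are constant, so the polynomial has degree 5.

5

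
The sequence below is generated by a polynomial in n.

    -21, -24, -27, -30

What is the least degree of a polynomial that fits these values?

1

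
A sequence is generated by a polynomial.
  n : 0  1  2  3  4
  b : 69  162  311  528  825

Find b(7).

2316

Δ: 93, 149, 217, 297
Δ²: 56, 68, 80
Δ³: 12, 12
Third differences constant at 12.
80 + 12 = 92;  297 + 92 = 389;  825 + 389 = 1214
92 + 12 = 104;  389 + 104 = 493;  1214 + 493 = 1707
104 + 12 = 116;  493 + 116 = 609;  1707 + 609 = 2316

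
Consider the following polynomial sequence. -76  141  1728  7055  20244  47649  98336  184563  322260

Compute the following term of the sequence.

531509

First differences: 217  1587  5327  13189  27405  50687  86227  137697
Second differences: 1370  3740  7862  14216  23282  35540  51470
Third differences: 2370  4122  6354  9066  12258  15930
Fourth differences: 1752  2232  2712  3192  3672
Fifth differences: 480  480  480  480
The fifth differences are constant (480).
3672 + 480 = 4152;  15930 + 4152 = 20082;  51470 + 20082 = 71552;  137697 + 71552 = 209249;  322260 + 209249 = 531509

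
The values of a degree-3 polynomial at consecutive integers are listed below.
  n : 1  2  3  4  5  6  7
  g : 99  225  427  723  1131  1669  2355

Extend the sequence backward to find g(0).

31

126, 202, 296, 408, 538, 686
76, 94, 112, 130, 148
18, 18, 18, 18
The third differences are constant at 18.
Work back: 76 − 18 = 58;  126 − 58 = 68;  99 − 68 = 31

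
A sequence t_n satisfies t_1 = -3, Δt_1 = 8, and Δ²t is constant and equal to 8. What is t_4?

45

Build the table forward from the leading diagonal:
D2: 8, 8, 8, 8
D1: 8, 16, 24, 32
t: -3, 5, 21, 45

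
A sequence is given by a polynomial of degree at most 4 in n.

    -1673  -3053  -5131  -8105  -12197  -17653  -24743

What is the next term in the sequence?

-33761

First differences: -1380, -2078, -2974, -4092, -5456, -7090
Second differences: -698, -896, -1118, -1364, -1634
Third differences: -198, -222, -246, -270
Fourth differences: -24, -24, -24
Fourth differences constant at -24.
-270 − 24 = -294;  -1634 − 294 = -1928;  -7090 − 1928 = -9018;  -24743 − 9018 = -33761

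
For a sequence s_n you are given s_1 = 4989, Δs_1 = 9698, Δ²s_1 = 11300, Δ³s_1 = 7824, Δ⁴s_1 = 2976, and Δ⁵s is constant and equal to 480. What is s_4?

75807

Build the table forward from the leading diagonal:
D5: 480, 480, 480, 480
D4: 2976, 3456, 3936, 4416
D3: 7824, 10800, 14256, 18192
D2: 11300, 19124, 29924, 44180
D1: 9698, 20998, 40122, 70046
s: 4989, 14687, 35685, 75807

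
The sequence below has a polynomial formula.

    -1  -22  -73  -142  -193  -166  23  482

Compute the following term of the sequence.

Δ: -21, -51, -69, -51, 27, 189, 459
Δ²: -30, -18, 18, 78, 162, 270
Δ³: 12, 36, 60, 84, 108
Δ⁴: 24, 24, 24, 24
Constant fourth difference = 24, so extend:
108 + 24 = 132;  270 + 132 = 402;  459 + 402 = 861;  482 + 861 = 1343

1343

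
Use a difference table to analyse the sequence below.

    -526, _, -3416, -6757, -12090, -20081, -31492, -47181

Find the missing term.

Using the last 6 terms:
-3341  -5333  -7991  -11411  -15689
-1992  -2658  -3420  -4278
-666  -762  -858
-96  -96
Constant fourth difference = -96.
Extend backward: -666 + 96 = -570;  -1992 + 570 = -1422;  -3341 + 1422 = -1919;  -3416 + 1919 = -1497

-1497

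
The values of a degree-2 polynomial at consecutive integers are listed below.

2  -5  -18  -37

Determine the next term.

-62

-7, -13, -19
-6, -6
Second differences constant at -6.
-19 − 6 = -25;  -37 − 25 = -62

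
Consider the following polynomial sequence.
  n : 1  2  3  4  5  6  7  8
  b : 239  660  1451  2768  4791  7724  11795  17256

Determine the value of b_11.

D1: 421 , 791 , 1317 , 2023 , 2933 , 4071 , 5461
D2: 370 , 526 , 706 , 910 , 1138 , 1390
D3: 156 , 180 , 204 , 228 , 252
D4: 24 , 24 , 24 , 24
Constant fourth difference = 24, so extend:
252 + 24 = 276;  1390 + 276 = 1666;  5461 + 1666 = 7127;  17256 + 7127 = 24383
276 + 24 = 300;  1666 + 300 = 1966;  7127 + 1966 = 9093;  24383 + 9093 = 33476
300 + 24 = 324;  1966 + 324 = 2290;  9093 + 2290 = 11383;  33476 + 11383 = 44859

44859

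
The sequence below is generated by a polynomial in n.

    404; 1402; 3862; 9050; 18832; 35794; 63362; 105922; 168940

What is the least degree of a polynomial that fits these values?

5

First differences: 998, 2460, 5188, 9782, 16962, 27568, 42560, 63018
Second differences: 1462, 2728, 4594, 7180, 10606, 14992, 20458
Third differences: 1266, 1866, 2586, 3426, 4386, 5466
Fourth differences: 600, 720, 840, 960, 1080
Fifth differences: 120, 120, 120, 120
The fifth differences are constant, so the polynomial has degree 5.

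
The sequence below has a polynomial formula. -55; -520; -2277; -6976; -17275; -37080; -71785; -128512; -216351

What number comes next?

D1: -465, -1757, -4699, -10299, -19805, -34705, -56727, -87839
D2: -1292, -2942, -5600, -9506, -14900, -22022, -31112
D3: -1650, -2658, -3906, -5394, -7122, -9090
D4: -1008, -1248, -1488, -1728, -1968
D5: -240, -240, -240, -240
Constant fifth difference = -240, so extend:
-1968 − 240 = -2208;  -9090 − 2208 = -11298;  -31112 − 11298 = -42410;  -87839 − 42410 = -130249;  -216351 − 130249 = -346600

-346600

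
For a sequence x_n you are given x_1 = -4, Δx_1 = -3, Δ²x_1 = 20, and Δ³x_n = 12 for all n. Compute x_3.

10

Build the table forward from the leading diagonal:
Δ³: 12  12  12
Δ²: 20  32  44
Δ: -3  17  49
x: -4  -7  10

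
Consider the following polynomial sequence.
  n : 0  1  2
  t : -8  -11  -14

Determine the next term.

First differences: -3, -3
The first differences are constant (-3).
-14 − 3 = -17

-17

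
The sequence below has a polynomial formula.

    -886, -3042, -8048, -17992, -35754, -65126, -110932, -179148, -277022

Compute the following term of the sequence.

Δ: -2156  -5006  -9944  -17762  -29372  -45806  -68216  -97874
Δ²: -2850  -4938  -7818  -11610  -16434  -22410  -29658
Δ³: -2088  -2880  -3792  -4824  -5976  -7248
Δ⁴: -792  -912  -1032  -1152  -1272
Δ⁵: -120  -120  -120  -120
Constant fifth difference = -120, so extend:
-1272 − 120 = -1392;  -7248 − 1392 = -8640;  -29658 − 8640 = -38298;  -97874 − 38298 = -136172;  -277022 − 136172 = -413194

-413194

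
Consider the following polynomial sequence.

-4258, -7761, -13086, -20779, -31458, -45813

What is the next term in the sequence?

-64606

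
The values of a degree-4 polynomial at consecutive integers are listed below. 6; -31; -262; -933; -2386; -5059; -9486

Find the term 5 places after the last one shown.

-37, -231, -671, -1453, -2673, -4427
-194, -440, -782, -1220, -1754
-246, -342, -438, -534
-96, -96, -96
Constant fourth difference = -96, so extend:
-534 − 96 = -630;  -1754 − 630 = -2384;  -4427 − 2384 = -6811;  -9486 − 6811 = -16297
-630 − 96 = -726;  -2384 − 726 = -3110;  -6811 − 3110 = -9921;  -16297 − 9921 = -26218
-726 − 96 = -822;  -3110 − 822 = -3932;  -9921 − 3932 = -13853;  -26218 − 13853 = -40071
-822 − 96 = -918;  -3932 − 918 = -4850;  -13853 − 4850 = -18703;  -40071 − 18703 = -58774
-918 − 96 = -1014;  -4850 − 1014 = -5864;  -18703 − 5864 = -24567;  -58774 − 24567 = -83341

-83341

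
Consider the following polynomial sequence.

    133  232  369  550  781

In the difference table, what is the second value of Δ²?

44

Δ: 99, 137, 181, 231
Δ²: 38, 44, 50
Δ³: 6, 6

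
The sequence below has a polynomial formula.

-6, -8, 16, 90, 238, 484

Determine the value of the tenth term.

2928

First differences: -2 , 24 , 74 , 148 , 246
Second differences: 26 , 50 , 74 , 98
Third differences: 24 , 24 , 24
Constant third difference = 24, so extend:
98 + 24 = 122;  246 + 122 = 368;  484 + 368 = 852
122 + 24 = 146;  368 + 146 = 514;  852 + 514 = 1366
146 + 24 = 170;  514 + 170 = 684;  1366 + 684 = 2050
170 + 24 = 194;  684 + 194 = 878;  2050 + 878 = 2928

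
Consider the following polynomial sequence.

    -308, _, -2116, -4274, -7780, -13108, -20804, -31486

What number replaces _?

Using the last 6 terms:
D1: -2158  -3506  -5328  -7696  -10682
D2: -1348  -1822  -2368  -2986
D3: -474  -546  -618
D4: -72  -72
Constant fourth difference = -72.
Extend backward: -474 + 72 = -402;  -1348 + 402 = -946;  -2158 + 946 = -1212;  -2116 + 1212 = -904

-904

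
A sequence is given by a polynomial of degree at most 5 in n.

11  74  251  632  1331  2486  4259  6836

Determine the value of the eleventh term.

Δ: 63, 177, 381, 699, 1155, 1773, 2577
Δ²: 114, 204, 318, 456, 618, 804
Δ³: 90, 114, 138, 162, 186
Δ⁴: 24, 24, 24, 24
Fourth differences constant at 24.
186 + 24 = 210;  804 + 210 = 1014;  2577 + 1014 = 3591;  6836 + 3591 = 10427
210 + 24 = 234;  1014 + 234 = 1248;  3591 + 1248 = 4839;  10427 + 4839 = 15266
234 + 24 = 258;  1248 + 258 = 1506;  4839 + 1506 = 6345;  15266 + 6345 = 21611

21611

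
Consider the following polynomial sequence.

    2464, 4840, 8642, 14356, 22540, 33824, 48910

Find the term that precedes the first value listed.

1100

2376  3802  5714  8184  11284  15086
1426  1912  2470  3100  3802
486  558  630  702
72  72  72
The fourth differences are constant at 72.
Work back: 486 − 72 = 414;  1426 − 414 = 1012;  2376 − 1012 = 1364;  2464 − 1364 = 1100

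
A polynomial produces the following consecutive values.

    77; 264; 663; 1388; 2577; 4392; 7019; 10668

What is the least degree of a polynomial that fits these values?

4

Δ: 187, 399, 725, 1189, 1815, 2627, 3649
Δ²: 212, 326, 464, 626, 812, 1022
Δ³: 114, 138, 162, 186, 210
Δ⁴: 24, 24, 24, 24
The fourth differences are constant, so the polynomial has degree 4.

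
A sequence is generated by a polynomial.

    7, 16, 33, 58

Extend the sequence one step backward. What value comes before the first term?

6

Δ: 9  17  25
Δ²: 8  8
The second differences are constant at 8.
Work back: 9 − 8 = 1;  7 − 1 = 6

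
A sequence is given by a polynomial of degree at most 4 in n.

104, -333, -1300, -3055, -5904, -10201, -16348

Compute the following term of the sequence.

D1: -437, -967, -1755, -2849, -4297, -6147
D2: -530, -788, -1094, -1448, -1850
D3: -258, -306, -354, -402
D4: -48, -48, -48
Fourth differences constant at -48.
-402 − 48 = -450;  -1850 − 450 = -2300;  -6147 − 2300 = -8447;  -16348 − 8447 = -24795

-24795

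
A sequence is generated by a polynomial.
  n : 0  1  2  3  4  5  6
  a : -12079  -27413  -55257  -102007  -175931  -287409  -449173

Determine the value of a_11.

D1: -15334  -27844  -46750  -73924  -111478  -161764
D2: -12510  -18906  -27174  -37554  -50286
D3: -6396  -8268  -10380  -12732
D4: -1872  -2112  -2352
D5: -240  -240
Fifth differences constant at -240.
-2352 − 240 = -2592;  -12732 − 2592 = -15324;  -50286 − 15324 = -65610;  -161764 − 65610 = -227374;  -449173 − 227374 = -676547
-2592 − 240 = -2832;  -15324 − 2832 = -18156;  -65610 − 18156 = -83766;  -227374 − 83766 = -311140;  -676547 − 311140 = -987687
-2832 − 240 = -3072;  -18156 − 3072 = -21228;  -83766 − 21228 = -104994;  -311140 − 104994 = -416134;  -987687 − 416134 = -1403821
-3072 − 240 = -3312;  -21228 − 3312 = -24540;  -104994 − 24540 = -129534;  -416134 − 129534 = -545668;  -1403821 − 545668 = -1949489
-3312 − 240 = -3552;  -24540 − 3552 = -28092;  -129534 − 28092 = -157626;  -545668 − 157626 = -703294;  -1949489 − 703294 = -2652783

-2652783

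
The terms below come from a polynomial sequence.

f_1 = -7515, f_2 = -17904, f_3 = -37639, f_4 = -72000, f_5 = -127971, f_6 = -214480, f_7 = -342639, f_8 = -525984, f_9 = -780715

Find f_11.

-10389 , -19735 , -34361 , -55971 , -86509 , -128159 , -183345 , -254731
-9346 , -14626 , -21610 , -30538 , -41650 , -55186 , -71386
-5280 , -6984 , -8928 , -11112 , -13536 , -16200
-1704 , -1944 , -2184 , -2424 , -2664
-240 , -240 , -240 , -240
Fifth differences constant at -240.
-2664 − 240 = -2904;  -16200 − 2904 = -19104;  -71386 − 19104 = -90490;  -254731 − 90490 = -345221;  -780715 − 345221 = -1125936
-2904 − 240 = -3144;  -19104 − 3144 = -22248;  -90490 − 22248 = -112738;  -345221 − 112738 = -457959;  -1125936 − 457959 = -1583895

-1583895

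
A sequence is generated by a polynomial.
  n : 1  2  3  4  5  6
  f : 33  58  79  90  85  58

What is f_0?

10

25, 21, 11, -5, -27
-4, -10, -16, -22
-6, -6, -6
The third differences are constant at -6.
Work back: -4 + 6 = 2;  25 − 2 = 23;  33 − 23 = 10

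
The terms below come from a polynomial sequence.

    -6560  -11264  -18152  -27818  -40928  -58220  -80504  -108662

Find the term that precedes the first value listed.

-3518

Δ: -4704  -6888  -9666  -13110  -17292  -22284  -28158
Δ²: -2184  -2778  -3444  -4182  -4992  -5874
Δ³: -594  -666  -738  -810  -882
Δ⁴: -72  -72  -72  -72
The fourth differences are constant at -72.
Work back: -594 + 72 = -522;  -2184 + 522 = -1662;  -4704 + 1662 = -3042;  -6560 + 3042 = -3518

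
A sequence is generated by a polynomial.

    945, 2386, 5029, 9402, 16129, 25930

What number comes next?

First differences: 1441  2643  4373  6727  9801
Second differences: 1202  1730  2354  3074
Third differences: 528  624  720
Fourth differences: 96  96
Constant fourth difference = 96, so extend:
720 + 96 = 816;  3074 + 816 = 3890;  9801 + 3890 = 13691;  25930 + 13691 = 39621

39621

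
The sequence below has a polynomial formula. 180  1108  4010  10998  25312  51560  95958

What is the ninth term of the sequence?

273548

928 , 2902 , 6988 , 14314 , 26248 , 44398
1974 , 4086 , 7326 , 11934 , 18150
2112 , 3240 , 4608 , 6216
1128 , 1368 , 1608
240 , 240
The fifth differences are constant (240).
1608 + 240 = 1848;  6216 + 1848 = 8064;  18150 + 8064 = 26214;  44398 + 26214 = 70612;  95958 + 70612 = 166570
1848 + 240 = 2088;  8064 + 2088 = 10152;  26214 + 10152 = 36366;  70612 + 36366 = 106978;  166570 + 106978 = 273548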